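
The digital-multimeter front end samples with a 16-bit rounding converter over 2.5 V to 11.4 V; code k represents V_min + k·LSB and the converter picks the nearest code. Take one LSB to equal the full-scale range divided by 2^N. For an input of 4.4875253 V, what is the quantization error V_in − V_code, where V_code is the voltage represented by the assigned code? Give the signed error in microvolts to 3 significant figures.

Range = 11.4 − (2.5) = 8.9 V. LSB = 8.9 V / 2^16 ≈ 135.8 µV.
(V_in − V_min)/LSB = (4.4875253 − (2.5)) × 65536/8.9 = 14635.3324 → nearest code k = 14635.
V_code = V_min + k × range/2^16 = 2.5 + 14635 × 8.9/65536 = 4.4874801636 V.
e = 4.4875253 − (4.4874801636) = +45.1 µV.

+45.1 µV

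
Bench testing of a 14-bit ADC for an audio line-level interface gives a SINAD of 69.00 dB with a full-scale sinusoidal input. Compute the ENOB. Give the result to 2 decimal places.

ENOB = (SINAD − 1.76) / 6.02 = (69.00 − 1.76) / 6.02 = 67.24 / 6.02 = 11.1694.

11.17 bits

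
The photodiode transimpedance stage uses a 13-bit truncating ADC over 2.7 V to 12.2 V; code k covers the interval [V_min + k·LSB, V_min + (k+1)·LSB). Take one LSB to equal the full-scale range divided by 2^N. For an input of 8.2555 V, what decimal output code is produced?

4790

Full-scale range = 12.2 V − (2.7 V) = 9.5 V. LSB = 9.5 V / 2^13 ≈ 1.160 mV.
code = ⌊(V_in − V_min)/LSB⌋ = ⌊(V_in − V_min) × 2^13 / range⌋
     = ⌊(8.2555 − (2.7)) × 8192 / 9.5⌋ = ⌊5.5555 × 8192/9.5⌋
     = ⌊4790.595⌋ = 4790.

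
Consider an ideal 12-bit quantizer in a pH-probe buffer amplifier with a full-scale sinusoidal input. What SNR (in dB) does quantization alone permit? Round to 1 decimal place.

SNR = 6.02·12 + 1.76 = 74.00 dB.

74.0 dB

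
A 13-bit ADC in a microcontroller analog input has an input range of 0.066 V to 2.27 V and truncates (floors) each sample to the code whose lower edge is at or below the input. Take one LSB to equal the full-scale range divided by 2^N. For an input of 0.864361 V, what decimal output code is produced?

Range = 2.27 − (0.066) = 2.204 V. LSB = 2.204 V / 2^13 ≈ 269.0 µV.
(V_in − V_min) × 2^13/range = (0.864361 − (0.066)) × 8192/2.204 = 2967.411.
Floor → code = 2967.

2967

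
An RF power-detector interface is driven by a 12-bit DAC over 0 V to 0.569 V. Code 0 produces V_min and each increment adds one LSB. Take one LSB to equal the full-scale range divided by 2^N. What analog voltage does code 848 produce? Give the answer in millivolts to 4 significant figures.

Span = 0.569 V. LSB = 0.569 V / 2^12.
V_out = 0 + 848 × (0.569/4096) V
      = 0 + 0.117801 = 0.117801 V.

117.8 mV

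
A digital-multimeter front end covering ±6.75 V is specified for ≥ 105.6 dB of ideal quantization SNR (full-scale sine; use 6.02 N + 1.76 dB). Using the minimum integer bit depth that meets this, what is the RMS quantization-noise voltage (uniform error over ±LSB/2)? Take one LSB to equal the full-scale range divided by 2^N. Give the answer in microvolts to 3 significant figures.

14.9 µV

Span: 6.75 V − (-6.75 V) = 13.5 V.
N ≥ (105.6 − 1.76)/6.02 = 17.249 → N_min = 18.
One LSB is 13.5 V / 262144 = 51.498 µV.
V_rms = LSB/√12 = 14.9 µV.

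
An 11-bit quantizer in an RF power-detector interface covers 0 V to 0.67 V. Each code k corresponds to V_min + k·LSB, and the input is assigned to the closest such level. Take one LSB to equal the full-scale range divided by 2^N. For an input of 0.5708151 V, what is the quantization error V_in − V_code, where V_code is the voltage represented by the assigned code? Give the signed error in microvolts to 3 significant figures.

−58.9 µV

Range is 0.67 V. LSB = 0.67 V / 2^11 ≈ 327.1 µV.
(0.5708151 − (0)) / LSB = 0.5708151 × 2048/0.67 = 1744.8199. Nearest integer: k = 1745.
V_code = V_min + k × range/2^11 = 0 + 1745 × 0.67/2048 = 0.5708740234 V.
V_in − V_code = 0.5708151 − (0.5708740234) = −58.9 µV.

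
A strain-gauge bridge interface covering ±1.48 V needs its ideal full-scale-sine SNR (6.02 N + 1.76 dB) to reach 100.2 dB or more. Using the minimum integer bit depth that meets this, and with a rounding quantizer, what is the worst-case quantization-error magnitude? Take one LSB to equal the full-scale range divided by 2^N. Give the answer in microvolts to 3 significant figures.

Range = 1.48 − (-1.48) = 2.96 V.
N ≥ (100.2 − 1.76)/6.02 = 16.352 → N_min = 17.
Step size = 2.96/131072 V = 22.583 µV.
|e|_max = LSB/2 = 11.3 µV.

11.3 µV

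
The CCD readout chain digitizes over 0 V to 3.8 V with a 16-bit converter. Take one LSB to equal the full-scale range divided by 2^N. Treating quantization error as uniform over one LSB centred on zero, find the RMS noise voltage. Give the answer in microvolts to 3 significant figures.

16.7 µV

Full-scale range = 3.8 V.
One LSB is 3.8 V / 65536 = 57.983 µV.
V_rms = LSB/√12 = 57.983 µV / √12 = 16.7 µV.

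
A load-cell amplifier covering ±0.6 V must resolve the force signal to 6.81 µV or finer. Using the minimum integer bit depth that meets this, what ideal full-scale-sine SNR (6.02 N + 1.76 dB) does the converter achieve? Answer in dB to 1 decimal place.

110.1 dB

The full-scale span is 0.6 − (-0.6) = 1.2 V.
Required number of levels: 1.2/6.81 µV = 176210; smallest N with 2^N ≥ that is 18.
6.02(18) + 1.76 = 110.12 dB.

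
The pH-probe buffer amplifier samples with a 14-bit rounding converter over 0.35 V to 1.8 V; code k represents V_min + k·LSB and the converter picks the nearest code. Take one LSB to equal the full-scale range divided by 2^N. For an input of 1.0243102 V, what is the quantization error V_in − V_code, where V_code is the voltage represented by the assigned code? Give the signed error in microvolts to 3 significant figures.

Span: 1.8 V − (0.35 V) = 1.45 V. LSB = 1.45 V / 2^14 ≈ 88.50 µV.
Position in LSBs: (1.0243102 − (0.35)) × 16384/1.45 = 7619.2402; rounding gives k = 7619.
Reconstructed level: 0.35 + 7619 × 1.45/16384 V = 1.0242889404 V.
Error = V_in − V_code = 1.0243102 − (1.0242889404) = +21.3 µV.

+21.3 µV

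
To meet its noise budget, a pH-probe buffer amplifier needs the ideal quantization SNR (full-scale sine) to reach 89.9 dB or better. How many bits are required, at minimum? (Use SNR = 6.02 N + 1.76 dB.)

15 bits

6.02 N + 1.76 ≥ 89.9 gives N ≥ 14.641, so the minimum integer is 15.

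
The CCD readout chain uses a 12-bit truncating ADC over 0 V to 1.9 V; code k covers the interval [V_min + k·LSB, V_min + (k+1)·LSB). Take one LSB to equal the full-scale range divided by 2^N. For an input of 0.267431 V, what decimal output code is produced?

V_FS = 1.9 V. LSB = 1.9 V / 2^12 ≈ 463.9 µV.
code = ⌊(V_in − V_min)/LSB⌋ = ⌊(V_in − V_min) × 2^12 / range⌋
     = ⌊(0.267431 − (0)) × 4096 / 1.9⌋ = ⌊0.267431 × 4096/1.9⌋
     = ⌊576.525⌋ = 576.

576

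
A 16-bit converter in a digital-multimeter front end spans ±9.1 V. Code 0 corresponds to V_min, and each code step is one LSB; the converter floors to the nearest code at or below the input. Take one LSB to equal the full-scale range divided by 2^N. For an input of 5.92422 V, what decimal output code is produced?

The full-scale span is 9.1 − (-9.1) = 18.2 V. LSB = 18.2 V / 2^16 ≈ 277.7 µV.
V_in − V_min = 5.92422 − (-9.1) = 15.02422 V.
Divide by LSB: 15.02422 × 65536/18.2 = 54100.4001.
Truncating gives code 54100.

54100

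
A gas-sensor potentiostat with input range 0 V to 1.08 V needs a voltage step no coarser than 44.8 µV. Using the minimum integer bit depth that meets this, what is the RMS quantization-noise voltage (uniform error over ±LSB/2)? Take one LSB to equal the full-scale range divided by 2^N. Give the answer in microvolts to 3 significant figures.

Range is 1.08 V.
1.08 V / 44.8 µV = 24110. Since 2^14 = 16384 and 2^15 = 32768, N = 15.
LSB = 1.08 V / 2^15 = 32.959 µV.
σ_q = LSB/√12 = 32.959 µV/3.4641 = 9.51 µV.

9.51 µV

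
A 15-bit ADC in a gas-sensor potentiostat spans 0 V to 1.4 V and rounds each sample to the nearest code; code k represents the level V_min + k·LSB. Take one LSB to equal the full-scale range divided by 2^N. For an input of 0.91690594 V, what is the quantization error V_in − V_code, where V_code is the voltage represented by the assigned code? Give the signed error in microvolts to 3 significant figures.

Range is 1.4 V. LSB = 1.4 V / 2^15 ≈ 42.72 µV.
(V_in − V_min)/LSB = (0.91690594 − (0)) × 32768/1.4 = 21460.8385 → nearest code k = 21461.
Reconstructed level: 0 + 21461 × 1.4/32768 V = 0.91691284180 V.
e = 0.91690594 − (0.91691284180) = −6.90 µV.

−6.90 µV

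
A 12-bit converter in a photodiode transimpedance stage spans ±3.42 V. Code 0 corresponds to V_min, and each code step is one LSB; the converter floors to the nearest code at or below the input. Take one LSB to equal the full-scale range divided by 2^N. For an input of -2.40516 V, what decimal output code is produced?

607

Full-scale range = 3.42 V − (-3.42 V) = 6.84 V. LSB = 6.84 V / 2^12 ≈ 1.670 mV.
V_in − V_min = -2.40516 − (-3.42) = 1.01484 V.
Divide by LSB: 1.01484 × 4096/6.84 = 607.7171.
Truncating gives code 607.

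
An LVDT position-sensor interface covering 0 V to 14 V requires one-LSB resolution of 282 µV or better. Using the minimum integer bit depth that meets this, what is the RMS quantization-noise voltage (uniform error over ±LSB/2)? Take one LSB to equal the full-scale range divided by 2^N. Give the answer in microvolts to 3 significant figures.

61.7 µV

Range is 14 V.
Levels needed ≥ 14/282 µV = 49650. 2^16 = 65536 suffices, so N_min = 16.
LSB = 14 V ÷ 2^16 = 14/65536 V = 213.62 µV.
RMS noise = LSB/√12 = 61.7 µV.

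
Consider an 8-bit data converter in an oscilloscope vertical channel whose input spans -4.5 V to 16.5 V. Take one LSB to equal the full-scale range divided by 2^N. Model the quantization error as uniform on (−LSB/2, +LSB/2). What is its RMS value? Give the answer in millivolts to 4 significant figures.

23.68 mV

The full-scale span is 16.5 − (-4.5) = 21 V.
LSB = 21 V ÷ 2^8 = 21/256 V = 82.0313 mV.
For a uniform distribution on [−LSB/2, +LSB/2], V_rms = LSB/√12 = 82.0313 mV/3.4641 = 23.68 mV.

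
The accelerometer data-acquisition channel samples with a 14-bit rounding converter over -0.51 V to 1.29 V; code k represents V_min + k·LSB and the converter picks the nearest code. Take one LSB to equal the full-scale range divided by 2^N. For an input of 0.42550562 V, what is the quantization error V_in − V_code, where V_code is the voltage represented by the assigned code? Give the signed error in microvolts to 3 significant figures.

+19.8 µV

Span: 1.29 V − (-0.51 V) = 1.8 V. LSB = 1.8 V / 2^14 ≈ 109.9 µV.
(V_in − V_min)/LSB = (0.42550562 − (-0.51)) × 16384/1.8 = 8515.1800 → nearest code k = 8515.
V_code = -0.51 + (8515/16384) × 1.8 = 0.42548583984 V.
Error = V_in − V_code = 0.42550562 − (0.42548583984) = +19.8 µV.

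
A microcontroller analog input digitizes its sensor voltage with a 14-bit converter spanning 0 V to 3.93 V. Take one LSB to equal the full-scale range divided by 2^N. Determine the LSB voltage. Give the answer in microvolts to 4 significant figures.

Span = 3.93 V.
Number of codes = 2^14 = 16384.
One LSB is 3.93 V / 16384 = 239.9 µV.

239.9 µV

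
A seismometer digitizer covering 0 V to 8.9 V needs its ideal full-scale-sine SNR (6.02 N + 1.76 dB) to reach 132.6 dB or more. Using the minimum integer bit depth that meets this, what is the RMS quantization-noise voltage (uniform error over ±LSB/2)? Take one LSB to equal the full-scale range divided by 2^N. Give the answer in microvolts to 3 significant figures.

Range is 8.9 V.
6.02 N + 1.76 ≥ 132.6 gives N ≥ 21.734, so the minimum integer is 22.
One LSB is 8.9 V / 4194304 = 2.1219 µV.
RMS noise = LSB/√12 = 0.613 µV.

0.613 µV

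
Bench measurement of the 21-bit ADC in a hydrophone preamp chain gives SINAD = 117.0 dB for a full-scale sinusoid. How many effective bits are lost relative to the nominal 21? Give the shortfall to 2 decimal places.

N_eff = (117.0 − 1.76)/6.02 = 19.1429 bits.
Lost resolution: 21 − 19.1429 = 1.8571 bits.

1.86 bits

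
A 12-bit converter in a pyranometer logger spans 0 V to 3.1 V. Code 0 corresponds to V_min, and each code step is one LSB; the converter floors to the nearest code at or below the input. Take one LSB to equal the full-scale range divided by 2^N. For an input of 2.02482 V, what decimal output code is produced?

Range is 3.1 V. LSB = 3.1 V / 2^12 ≈ 0.7568 mV.
V_in − V_min = 2.02482 − (0) = 2.02482 V.
Divide by LSB: 2.02482 × 4096/3.1 = 2675.3751.
Truncating gives code 2675.

2675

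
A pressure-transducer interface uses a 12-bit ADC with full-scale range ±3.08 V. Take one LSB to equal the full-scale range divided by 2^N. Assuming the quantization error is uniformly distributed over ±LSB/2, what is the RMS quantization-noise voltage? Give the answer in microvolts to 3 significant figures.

434 µV

The full-scale span is 3.08 − (-3.08) = 6.16 V.
LSB = 6.16 V / 2^12 = 1.5039 mV.
V_rms = LSB/√12 = 1.5039 mV / √12 = 434 µV.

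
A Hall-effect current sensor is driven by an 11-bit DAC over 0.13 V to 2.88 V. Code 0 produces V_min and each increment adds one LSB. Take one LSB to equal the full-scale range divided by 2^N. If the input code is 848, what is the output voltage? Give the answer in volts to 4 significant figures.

Full-scale range = 2.88 V − (0.13 V) = 2.75 V. LSB = 2.75 V / 2^11.
V_out = V_min + code × LSB = 0.13 V + 848 × 2.75 V / 2048
      = 0.13 + 1.13867 = 1.26867 V.

1.269 V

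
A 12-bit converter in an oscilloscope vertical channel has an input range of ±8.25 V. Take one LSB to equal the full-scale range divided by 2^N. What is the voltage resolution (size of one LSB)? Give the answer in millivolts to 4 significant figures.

4.028 mV

The full-scale span is 8.25 − (-8.25) = 16.5 V.
There are 2^12 = 4096 steps.
Step size = 16.5/4096 V = 4.028 mV.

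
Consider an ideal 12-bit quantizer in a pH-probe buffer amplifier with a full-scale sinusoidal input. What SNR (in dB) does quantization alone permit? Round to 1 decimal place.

For an ideal N-bit converter with full-scale sine input, SNR = 6.02 N + 1.76 dB. SNR = 6.02 × 12 + 1.76 = 72.24 + 1.76 = 74.00 dB.

74.0 dB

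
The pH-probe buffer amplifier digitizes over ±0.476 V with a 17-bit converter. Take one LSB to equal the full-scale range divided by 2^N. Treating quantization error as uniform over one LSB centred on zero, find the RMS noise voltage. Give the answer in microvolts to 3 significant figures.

The full-scale span is 0.476 − (-0.476) = 0.952 V.
LSB = 0.952 V ÷ 2^17 = 0.952/131072 V = 7.2632 µV.
σ_q = LSB/√12 = 7.2632 µV/3.4641 = 2.10 µV.

2.10 µV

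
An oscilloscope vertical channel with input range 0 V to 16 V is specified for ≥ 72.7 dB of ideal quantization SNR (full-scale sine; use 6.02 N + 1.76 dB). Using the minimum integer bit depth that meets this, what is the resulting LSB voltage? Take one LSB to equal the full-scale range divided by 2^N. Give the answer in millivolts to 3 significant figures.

Full-scale range = 16 V.
Solving 6.02 N ≥ 72.7 − 1.76: N ≥ 11.784. Round up → N = 12.
LSB = 16 V / 2^12 = 3.91 mV.

3.91 mV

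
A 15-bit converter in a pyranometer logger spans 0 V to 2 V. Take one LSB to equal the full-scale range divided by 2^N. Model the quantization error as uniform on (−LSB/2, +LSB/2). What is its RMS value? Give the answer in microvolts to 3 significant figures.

17.6 µV

V_FS = 2 V.
Step size = 2/32768 V = 61.035 µV.
For a uniform distribution on [−LSB/2, +LSB/2], V_rms = LSB/√12 = 61.035 µV/3.4641 = 17.6 µV.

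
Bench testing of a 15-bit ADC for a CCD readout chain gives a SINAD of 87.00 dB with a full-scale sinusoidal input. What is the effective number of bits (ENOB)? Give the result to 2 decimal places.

(87.00 − 1.76) / 6.02 = 85.24/6.02 = 14.1595 effective bits.

14.16 bits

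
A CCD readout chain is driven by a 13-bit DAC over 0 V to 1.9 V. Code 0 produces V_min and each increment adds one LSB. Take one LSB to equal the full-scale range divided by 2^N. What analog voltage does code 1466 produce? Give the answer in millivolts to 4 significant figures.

340.0 mV

Full-scale range = 1.9 V. LSB = 1.9 V / 2^13.
Output = V_min + (1466/8192) × range = 0 + 0.178955 × 1.9 V
      = 0 V + 0.340015 V = 0.340015 V.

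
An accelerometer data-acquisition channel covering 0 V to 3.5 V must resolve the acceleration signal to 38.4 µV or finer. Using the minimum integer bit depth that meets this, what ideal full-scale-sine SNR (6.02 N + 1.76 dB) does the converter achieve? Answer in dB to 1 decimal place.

104.1 dB

Span = 3.5 V.
Required number of levels: 3.5/38.4 µV = 91146; smallest N with 2^N ≥ that is 17.
6.02(17) + 1.76 = 104.10 dB.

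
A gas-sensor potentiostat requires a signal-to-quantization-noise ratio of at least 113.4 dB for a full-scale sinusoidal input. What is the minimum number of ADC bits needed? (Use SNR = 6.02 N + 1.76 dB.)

Solving 6.02 N ≥ 113.4 − 1.76: N ≥ 18.545. Round up → N = 19.

19 bits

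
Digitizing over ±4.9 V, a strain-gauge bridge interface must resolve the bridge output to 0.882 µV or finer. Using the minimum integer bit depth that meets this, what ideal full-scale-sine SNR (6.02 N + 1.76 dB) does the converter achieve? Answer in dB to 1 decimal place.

146.2 dB

Span: 4.9 V − (-4.9 V) = 9.8 V.
Need 2^N ≥ 9.8 V / 0.882 µV = 1.111e7 → N_min = 24.
SNR = 6.02 × 24 + 1.76 = 146.24 dB.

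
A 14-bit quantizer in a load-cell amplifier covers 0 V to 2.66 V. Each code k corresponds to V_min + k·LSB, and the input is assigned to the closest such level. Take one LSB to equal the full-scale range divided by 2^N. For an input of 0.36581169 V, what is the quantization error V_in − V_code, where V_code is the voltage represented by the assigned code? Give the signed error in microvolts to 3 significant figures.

Range is 2.66 V. LSB = 2.66 V / 2^14 ≈ 162.4 µV.
Position in LSBs: (0.36581169 − (0)) × 16384/2.66 = 2253.1800; rounding gives k = 2253.
V_code = V_min + k × range/2^14 = 0 + 2253 × 2.66/16384 = 0.36578247070 V.
Error = V_in − V_code = 0.36581169 − (0.36578247070) = +29.2 µV.

+29.2 µV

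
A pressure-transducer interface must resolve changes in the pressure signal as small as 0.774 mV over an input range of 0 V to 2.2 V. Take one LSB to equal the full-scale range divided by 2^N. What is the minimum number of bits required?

12 bits

V_FS = 2.2 V.
2.2 V / 0.774 mV = 2842. Since 2^11 = 2048 and 2^12 = 4096, N = 12.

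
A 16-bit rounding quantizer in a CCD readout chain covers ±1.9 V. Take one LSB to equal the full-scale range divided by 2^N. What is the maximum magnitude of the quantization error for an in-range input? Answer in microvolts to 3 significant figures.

29.0 µV

Span: 1.9 V − (-1.9 V) = 3.8 V.
LSB = 3.8 V ÷ 2^16 = 3.8/65536 V = 57.983 µV.
Worst-case error for round-to-nearest is half an LSB: 29.0 µV.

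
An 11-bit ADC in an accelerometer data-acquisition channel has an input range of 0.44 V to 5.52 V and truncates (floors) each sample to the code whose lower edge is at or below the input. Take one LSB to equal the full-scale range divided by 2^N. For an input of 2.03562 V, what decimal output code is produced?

Full-scale range = 5.52 V − (0.44 V) = 5.08 V. LSB = 5.08 V / 2^11 ≈ 2.480 mV.
V_in − V_min = 2.03562 − (0.44) = 1.59562 V.
Divide by LSB: 1.59562 × 2048/5.08 = 643.2736.
Truncating gives code 643.

643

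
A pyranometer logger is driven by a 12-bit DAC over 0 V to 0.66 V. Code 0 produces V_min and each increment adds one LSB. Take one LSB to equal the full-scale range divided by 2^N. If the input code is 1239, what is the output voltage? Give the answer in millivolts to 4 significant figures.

199.6 mV

Range is 0.66 V. LSB = 0.66 V / 2^12.
V_out = 0 + 1239 × (0.66/4096) V
      = 0 + 0.199644 = 0.199644 V.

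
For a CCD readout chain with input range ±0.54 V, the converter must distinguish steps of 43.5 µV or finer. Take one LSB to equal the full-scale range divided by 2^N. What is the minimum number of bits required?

The full-scale span is 0.54 − (-0.54) = 1.08 V.
Levels needed ≥ 1.08/43.5 µV = 24830. 2^15 = 32768 suffices, so N_min = 15.

15 bits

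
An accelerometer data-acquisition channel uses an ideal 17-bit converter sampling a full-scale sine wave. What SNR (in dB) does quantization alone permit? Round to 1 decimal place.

For an ideal N-bit converter with full-scale sine input, SNR = 6.02 N + 1.76 dB. SNR = 6.02 × 17 + 1.76 = 102.34 + 1.76 = 104.10 dB.

104.1 dB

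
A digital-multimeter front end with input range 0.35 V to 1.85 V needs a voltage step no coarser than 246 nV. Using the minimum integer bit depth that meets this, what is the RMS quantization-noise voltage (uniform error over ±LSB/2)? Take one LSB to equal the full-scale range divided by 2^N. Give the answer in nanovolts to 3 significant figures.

51.6 nV

Full-scale range = 1.85 V − (0.35 V) = 1.5 V.
Need 2^N ≥ 1.5 V / 246 nV = 6.098e6 → N_min = 23.
LSB = 1.5 V ÷ 2^23 = 1.5/8388608 V = 178.81 nV.
RMS noise = LSB/√12 = 51.6 nV.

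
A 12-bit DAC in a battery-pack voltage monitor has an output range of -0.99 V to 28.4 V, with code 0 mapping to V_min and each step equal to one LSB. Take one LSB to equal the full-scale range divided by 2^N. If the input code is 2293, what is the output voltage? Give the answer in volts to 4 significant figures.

Full-scale range = 28.4 V − (-0.99 V) = 29.39 V. LSB = 29.39 V / 2^12.
Output = V_min + (2293/4096) × range = -0.99 + 0.559814 × 29.39 V
      = -0.99 V + 16.4529 V = 15.4629 V.

15.46 V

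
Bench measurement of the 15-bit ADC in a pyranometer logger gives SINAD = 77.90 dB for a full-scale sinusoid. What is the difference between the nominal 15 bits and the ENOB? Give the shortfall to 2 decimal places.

2.35 bits

Effective bits = (77.90 − 1.76)/6.02 = 12.6478.
Shortfall = 15 − 12.6478 = 2.3522 bits.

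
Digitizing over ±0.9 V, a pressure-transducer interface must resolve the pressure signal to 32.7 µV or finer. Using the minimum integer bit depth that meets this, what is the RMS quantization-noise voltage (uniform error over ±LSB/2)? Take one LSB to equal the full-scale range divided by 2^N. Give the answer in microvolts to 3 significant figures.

The full-scale span is 0.9 − (-0.9) = 1.8 V.
Required number of levels: 1.8/32.7 µV = 55046; smallest N with 2^N ≥ that is 16.
Step size = 1.8/65536 V = 27.466 µV.
RMS noise = LSB/√12 = 7.93 µV.

7.93 µV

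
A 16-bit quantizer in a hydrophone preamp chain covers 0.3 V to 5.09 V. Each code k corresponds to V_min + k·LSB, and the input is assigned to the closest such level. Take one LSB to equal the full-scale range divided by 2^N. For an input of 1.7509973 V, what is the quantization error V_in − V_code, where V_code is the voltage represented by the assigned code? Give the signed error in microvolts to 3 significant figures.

+22.6 µV

The full-scale span is 5.09 − (0.3) = 4.79 V. LSB = 4.79 V / 2^16 ≈ 73.09 µV.
Position in LSBs: (1.7509973 − (0.3)) × 65536/4.79 = 19852.3088; rounding gives k = 19852.
Reconstructed level: 0.3 + 19852 × 4.79/65536 V = 1.7509747314 V.
Error = V_in − V_code = 1.7509973 − (1.7509747314) = +22.6 µV.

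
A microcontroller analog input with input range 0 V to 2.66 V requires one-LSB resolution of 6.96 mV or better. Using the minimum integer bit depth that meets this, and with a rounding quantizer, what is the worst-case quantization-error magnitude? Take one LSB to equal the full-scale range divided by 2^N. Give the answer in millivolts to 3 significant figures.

2.60 mV

Span = 2.66 V.
Levels needed ≥ 2.66/6.96 mV = 382.2. 2^9 = 512 suffices, so N_min = 9.
LSB = 2.66 V ÷ 2^9 = 2.66/512 V = 5.1953 mV.
Max error for round-to-nearest is LSB/2 = 2.60 mV.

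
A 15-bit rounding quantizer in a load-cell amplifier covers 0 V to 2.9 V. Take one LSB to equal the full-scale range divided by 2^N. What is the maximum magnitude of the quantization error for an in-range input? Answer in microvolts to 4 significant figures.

44.25 µV

Range is 2.9 V.
LSB = 2.9 V / 2^15 = 88.5010 µV.
A rounding quantizer has |error| ≤ LSB/2 = 44.25 µV.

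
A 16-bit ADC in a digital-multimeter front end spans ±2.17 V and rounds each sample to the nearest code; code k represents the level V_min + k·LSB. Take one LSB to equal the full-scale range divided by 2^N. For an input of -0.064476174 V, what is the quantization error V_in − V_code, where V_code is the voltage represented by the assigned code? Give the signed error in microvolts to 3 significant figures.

Full-scale range = 2.17 V − (-2.17 V) = 4.34 V. LSB = 4.34 V / 2^16 ≈ 66.22 µV.
(-0.064476174 − (-2.17)) / LSB = 2.105523826 × 65536/4.34 = 31794.3801. Nearest integer: k = 31794.
V_code = V_min + k × range/2^16 = -2.17 + 31794 × 4.34/65536 = -0.064501342773 V.
Error = V_in − V_code = -0.064476174 − (-0.064501342773) = +25.2 µV.

+25.2 µV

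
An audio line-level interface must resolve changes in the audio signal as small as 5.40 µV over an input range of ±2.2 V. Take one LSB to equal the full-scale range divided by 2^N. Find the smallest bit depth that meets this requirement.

Range = 2.2 − (-2.2) = 4.4 V.
Required number of levels: 4.4/5.40 µV = 814810; smallest N with 2^N ≥ that is 20.

20 bits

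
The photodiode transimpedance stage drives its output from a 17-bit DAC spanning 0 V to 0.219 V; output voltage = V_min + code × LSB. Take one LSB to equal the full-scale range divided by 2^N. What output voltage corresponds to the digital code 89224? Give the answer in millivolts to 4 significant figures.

149.1 mV

V_FS = 0.219 V. LSB = 0.219 V / 2^17.
Output = V_min + (89224/131072) × range = 0 + 0.680725 × 0.219 V
      = 0 V + 0.149079 V = 0.149079 V.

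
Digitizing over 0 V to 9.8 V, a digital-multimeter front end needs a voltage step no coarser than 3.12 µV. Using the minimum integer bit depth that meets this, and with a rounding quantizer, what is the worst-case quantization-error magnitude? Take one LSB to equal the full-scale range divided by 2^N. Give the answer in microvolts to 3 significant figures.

Full-scale range = 9.8 V.
9.8 V / 3.12 µV = 3.141e6. Since 2^21 = 2097152 and 2^22 = 4194304, N = 22.
One LSB is 9.8 V / 4194304 = 2.3365 µV.
|e|_max = LSB/2 = 1.17 µV.

1.17 µV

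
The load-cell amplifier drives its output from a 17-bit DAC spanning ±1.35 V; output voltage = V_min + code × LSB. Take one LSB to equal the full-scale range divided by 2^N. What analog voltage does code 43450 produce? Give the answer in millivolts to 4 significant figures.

-455.0 mV

The full-scale span is 1.35 − (-1.35) = 2.7 V. LSB = 2.7 V / 2^17.
Output = V_min + (43450/131072) × range = -1.35 + 0.331497 × 2.7 V
      = -1.35 V + 0.895042 V = -0.454958 V.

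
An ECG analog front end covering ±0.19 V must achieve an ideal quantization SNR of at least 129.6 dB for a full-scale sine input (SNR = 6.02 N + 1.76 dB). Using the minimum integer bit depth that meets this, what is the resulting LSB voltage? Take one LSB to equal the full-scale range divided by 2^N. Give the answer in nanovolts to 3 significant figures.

Full-scale range = 0.19 V − (-0.19 V) = 0.38 V.
N ≥ (129.6 − 1.76)/6.02 = 21.236 → N_min = 22.
LSB = 0.38 V / 2^22 = 90.6 nV.

90.6 nV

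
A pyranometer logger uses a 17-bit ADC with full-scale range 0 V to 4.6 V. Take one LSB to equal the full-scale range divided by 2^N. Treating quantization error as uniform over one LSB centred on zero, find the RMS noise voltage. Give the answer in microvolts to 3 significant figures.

V_FS = 4.6 V.
LSB = 4.6 V ÷ 2^17 = 4.6/131072 V = 35.095 µV.
RMS of a uniform error over width LSB is LSB/√12 = 10.1 µV.

10.1 µV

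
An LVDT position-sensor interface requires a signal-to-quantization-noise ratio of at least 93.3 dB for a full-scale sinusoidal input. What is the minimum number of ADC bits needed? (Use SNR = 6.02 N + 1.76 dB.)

Solving 6.02 N ≥ 93.3 − 1.76: N ≥ 15.206. Round up → N = 16.

16 bits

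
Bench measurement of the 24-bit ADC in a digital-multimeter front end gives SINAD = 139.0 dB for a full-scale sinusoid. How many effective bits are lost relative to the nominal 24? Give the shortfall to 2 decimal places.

1.20 bits

Effective bits = (139.0 − 1.76)/6.02 = 22.7973.
Shortfall = 24 − 22.7973 = 1.2027 bits.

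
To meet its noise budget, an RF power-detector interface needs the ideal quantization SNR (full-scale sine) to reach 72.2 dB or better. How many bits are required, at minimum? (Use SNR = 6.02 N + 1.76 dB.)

12 bits

N ≥ (72.2 − 1.76)/6.02 = 11.701 → N_min = 12.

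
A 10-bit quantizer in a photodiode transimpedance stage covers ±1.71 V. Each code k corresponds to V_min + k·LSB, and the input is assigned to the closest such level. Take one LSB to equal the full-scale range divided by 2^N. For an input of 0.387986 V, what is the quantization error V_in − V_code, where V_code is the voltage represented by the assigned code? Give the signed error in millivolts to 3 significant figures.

The full-scale span is 1.71 − (-1.71) = 3.42 V. LSB = 3.42 V / 2^10 ≈ 3.340 mV.
(V_in − V_min)/LSB = (0.387986 − (-1.71)) × 1024/3.42 = 628.1689 → nearest code k = 628.
Reconstructed level: -1.71 + 628 × 3.42/1024 V = 0.3874218750 V.
V_in − V_code = 0.387986 − (0.3874218750) = +0.564 mV.

+0.564 mV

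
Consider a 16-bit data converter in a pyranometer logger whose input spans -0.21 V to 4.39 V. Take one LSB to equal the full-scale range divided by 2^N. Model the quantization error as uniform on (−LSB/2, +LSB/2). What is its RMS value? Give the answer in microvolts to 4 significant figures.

20.26 µV

Span: 4.39 V − (-0.21 V) = 4.6 V.
LSB = 4.6 V / 2^16 = 70.1904 µV.
σ_q = LSB/√12 = 70.1904 µV/3.4641 = 20.26 µV.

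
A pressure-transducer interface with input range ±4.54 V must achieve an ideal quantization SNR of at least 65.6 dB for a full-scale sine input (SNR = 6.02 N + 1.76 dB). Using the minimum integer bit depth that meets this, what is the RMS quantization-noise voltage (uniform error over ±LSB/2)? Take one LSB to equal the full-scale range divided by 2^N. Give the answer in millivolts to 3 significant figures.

Range = 4.54 − (-4.54) = 9.08 V.
6.02 N + 1.76 ≥ 65.6 gives N ≥ 10.605, so the minimum integer is 11.
LSB = 9.08 V / 2^11 = 4.4336 mV.
RMS noise = LSB/√12 = 1.28 mV.

1.28 mV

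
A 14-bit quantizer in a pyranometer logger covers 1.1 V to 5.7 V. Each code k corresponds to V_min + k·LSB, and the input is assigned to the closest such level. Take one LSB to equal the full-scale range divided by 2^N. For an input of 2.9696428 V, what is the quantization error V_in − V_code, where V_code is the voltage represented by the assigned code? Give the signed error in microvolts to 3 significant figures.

The full-scale span is 5.7 − (1.1) = 4.6 V. LSB = 4.6 V / 2^14 ≈ 280.8 µV.
(V_in − V_min)/LSB = (2.9696428 − (1.1)) × 16384/4.6 = 6659.1799 → nearest code k = 6659.
Reconstructed level: 1.1 + 6659 × 4.6/16384 V = 2.9695922852 V.
Error = V_in − V_code = 2.9696428 − (2.9695922852) = +50.5 µV.

+50.5 µV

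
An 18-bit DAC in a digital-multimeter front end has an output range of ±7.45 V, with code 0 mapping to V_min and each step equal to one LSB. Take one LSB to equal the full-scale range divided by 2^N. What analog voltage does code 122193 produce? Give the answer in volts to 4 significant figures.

-0.5047 V

Range = 7.45 − (-7.45) = 14.9 V. LSB = 14.9 V / 2^18.
V_out = -7.45 + 122193 × (14.9/262144) V
      = -7.45 V + 6.94533 V = -0.504673 V.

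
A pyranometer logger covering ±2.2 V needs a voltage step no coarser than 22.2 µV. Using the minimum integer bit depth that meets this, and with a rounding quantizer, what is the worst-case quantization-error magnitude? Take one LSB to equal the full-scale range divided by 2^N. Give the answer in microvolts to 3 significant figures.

Range = 2.2 − (-2.2) = 4.4 V.
Levels needed ≥ 4.4/22.2 µV = 198200. 2^18 = 262144 suffices, so N_min = 18.
Step size = 4.4/262144 V = 16.785 µV.
Max error for round-to-nearest is LSB/2 = 8.39 µV.

8.39 µV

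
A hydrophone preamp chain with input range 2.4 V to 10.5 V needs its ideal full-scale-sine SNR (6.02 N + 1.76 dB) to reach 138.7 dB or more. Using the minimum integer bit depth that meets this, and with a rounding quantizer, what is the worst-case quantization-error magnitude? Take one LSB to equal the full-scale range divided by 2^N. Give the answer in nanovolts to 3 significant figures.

Span: 10.5 V − (2.4 V) = 8.1 V.
Solving 6.02 N ≥ 138.7 − 1.76: N ≥ 22.748. Round up → N = 23.
Step size = 8.1/8388608 V = 0.96560 µV.
Half an LSB is 483 nV.

483 nV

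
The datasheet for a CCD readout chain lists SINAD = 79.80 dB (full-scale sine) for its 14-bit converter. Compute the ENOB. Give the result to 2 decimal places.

12.96 bits

Inverting SNR = 6.02 N + 1.76: N_eff = (79.80 − 1.76)/6.02 = 12.9635.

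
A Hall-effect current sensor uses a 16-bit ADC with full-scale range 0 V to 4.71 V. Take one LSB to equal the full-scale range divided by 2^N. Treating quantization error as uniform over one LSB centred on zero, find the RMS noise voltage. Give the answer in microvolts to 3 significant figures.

20.7 µV

Full-scale range = 4.71 V.
LSB = 4.71 V / 2^16 = 71.869 µV.
For a uniform distribution on [−LSB/2, +LSB/2], V_rms = LSB/√12 = 71.869 µV/3.4641 = 20.7 µV.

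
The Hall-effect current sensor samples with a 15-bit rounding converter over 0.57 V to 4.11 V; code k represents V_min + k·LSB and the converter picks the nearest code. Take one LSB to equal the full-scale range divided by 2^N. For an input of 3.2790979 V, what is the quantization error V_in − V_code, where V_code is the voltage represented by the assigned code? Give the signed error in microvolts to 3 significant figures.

−26.2 µV

Full-scale range = 4.11 V − (0.57 V) = 3.54 V. LSB = 3.54 V / 2^15 ≈ 108.0 µV.
(V_in − V_min)/LSB = (3.2790979 − (0.57)) × 32768/3.54 = 25076.7571 → nearest code k = 25077.
V_code = 0.57 + (25077/32768) × 3.54 = 3.2791241455 V.
V_in − V_code = 3.2790979 − (3.2791241455) = −26.2 µV.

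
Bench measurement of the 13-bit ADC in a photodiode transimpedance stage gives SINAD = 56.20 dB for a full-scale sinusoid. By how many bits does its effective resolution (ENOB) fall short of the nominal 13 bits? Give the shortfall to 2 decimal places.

ENOB = (SINAD − 1.76)/6.02 = (56.20 − 1.76)/6.02 = 9.0432 bits.
Lost resolution: 13 − 9.0432 = 3.9568 bits.

3.96 bits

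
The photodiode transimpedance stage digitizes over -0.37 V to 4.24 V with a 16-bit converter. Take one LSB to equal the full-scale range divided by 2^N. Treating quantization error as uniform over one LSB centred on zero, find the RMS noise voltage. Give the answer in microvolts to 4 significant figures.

Full-scale range = 4.24 V − (-0.37 V) = 4.61 V.
LSB = 4.61 V / 2^16 = 70.3430 µV.
RMS of a uniform error over width LSB is LSB/√12 = 20.31 µV.

20.31 µV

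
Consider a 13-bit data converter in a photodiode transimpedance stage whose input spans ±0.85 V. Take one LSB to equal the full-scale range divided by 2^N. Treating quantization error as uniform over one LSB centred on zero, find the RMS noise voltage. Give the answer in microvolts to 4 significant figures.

59.91 µV

Full-scale range = 0.85 V − (-0.85 V) = 1.7 V.
Step size = 1.7/8192 V = 207.520 µV.
For a uniform distribution on [−LSB/2, +LSB/2], V_rms = LSB/√12 = 207.520 µV/3.4641 = 59.91 µV.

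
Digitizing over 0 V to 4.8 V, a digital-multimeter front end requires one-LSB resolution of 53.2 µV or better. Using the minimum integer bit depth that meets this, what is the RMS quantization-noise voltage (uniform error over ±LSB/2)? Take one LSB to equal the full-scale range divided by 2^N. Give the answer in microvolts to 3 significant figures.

Range is 4.8 V.
4.8 V / 53.2 µV = 90230. Since 2^16 = 65536 and 2^17 = 131072, N = 17.
One LSB is 4.8 V / 131072 = 36.621 µV.
V_rms = LSB/√12 = 10.6 µV.

10.6 µV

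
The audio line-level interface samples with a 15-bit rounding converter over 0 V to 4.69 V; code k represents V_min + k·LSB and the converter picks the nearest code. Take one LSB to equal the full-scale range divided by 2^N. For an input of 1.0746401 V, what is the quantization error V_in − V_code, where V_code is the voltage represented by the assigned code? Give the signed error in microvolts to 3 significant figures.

V_FS = 4.69 V. LSB = 4.69 V / 2^15 ≈ 143.1 µV.
(1.0746401 − (0)) / LSB = 1.0746401 × 32768/4.69 = 7508.2744. Nearest integer: k = 7508.
V_code = V_min + k × range/2^15 = 0 + 7508 × 4.69/32768 = 1.0746008301 V.
e = 1.0746401 − (1.0746008301) = +39.3 µV.

+39.3 µV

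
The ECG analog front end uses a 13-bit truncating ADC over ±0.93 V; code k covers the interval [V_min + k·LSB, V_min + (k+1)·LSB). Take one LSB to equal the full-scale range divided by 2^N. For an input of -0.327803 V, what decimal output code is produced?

2652

The full-scale span is 0.93 − (-0.93) = 1.86 V. LSB = 1.86 V / 2^13 ≈ 227.1 µV.
V_in − V_min = -0.327803 − (-0.93) = 0.602197 V.
Divide by LSB: 0.602197 × 8192/1.86 = 2652.2569.
Truncating gives code 2652.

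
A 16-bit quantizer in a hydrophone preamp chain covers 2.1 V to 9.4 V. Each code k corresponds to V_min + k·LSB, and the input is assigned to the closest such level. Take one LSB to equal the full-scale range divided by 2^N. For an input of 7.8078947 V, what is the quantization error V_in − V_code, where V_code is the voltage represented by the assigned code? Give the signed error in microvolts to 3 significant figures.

Full-scale range = 9.4 V − (2.1 V) = 7.3 V. LSB = 7.3 V / 2^16 ≈ 111.4 µV.
(V_in − V_min)/LSB = (7.8078947 − (2.1)) × 65536/7.3 = 51242.8201 → nearest code k = 51243.
Reconstructed level: 2.1 + 51243 × 7.3/65536 V = 7.8079147339 V.
e = 7.8078947 − (7.8079147339) = −20.0 µV.

−20.0 µV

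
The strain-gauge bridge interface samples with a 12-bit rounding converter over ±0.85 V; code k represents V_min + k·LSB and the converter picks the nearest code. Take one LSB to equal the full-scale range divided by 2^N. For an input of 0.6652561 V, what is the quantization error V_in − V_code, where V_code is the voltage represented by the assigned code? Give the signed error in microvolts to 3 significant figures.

The full-scale span is 0.85 − (-0.85) = 1.7 V. LSB = 1.7 V / 2^12 ≈ 415.0 µV.
(0.6652561 − (-0.85)) / LSB = 1.5152561 × 4096/1.7 = 3650.8759. Nearest integer: k = 3651.
V_code = V_min + k × range/2^12 = -0.85 + 3651 × 1.7/4096 = 0.6653076172 V.
e = 0.6652561 − (0.6653076172) = −51.5 µV.

−51.5 µV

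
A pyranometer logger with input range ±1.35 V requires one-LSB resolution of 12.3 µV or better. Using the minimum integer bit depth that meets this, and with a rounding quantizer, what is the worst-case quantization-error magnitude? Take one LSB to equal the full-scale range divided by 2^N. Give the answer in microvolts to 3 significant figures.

The full-scale span is 1.35 − (-1.35) = 2.7 V.
Levels needed ≥ 2.7/12.3 µV = 219500. 2^18 = 262144 suffices, so N_min = 18.
One LSB is 2.7 V / 262144 = 10.300 µV.
Half an LSB is 5.15 µV.

5.15 µV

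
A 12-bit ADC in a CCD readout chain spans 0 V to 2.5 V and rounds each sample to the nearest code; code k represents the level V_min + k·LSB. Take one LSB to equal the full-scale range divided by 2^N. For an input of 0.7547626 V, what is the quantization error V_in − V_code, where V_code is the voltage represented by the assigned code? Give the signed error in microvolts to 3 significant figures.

−242 µV

Range is 2.5 V. LSB = 2.5 V / 2^12 ≈ 0.6104 mV.
Position in LSBs: (0.7547626 − (0)) × 4096/2.5 = 1236.6030; rounding gives k = 1237.
Reconstructed level: 0 + 1237 × 2.5/4096 V = 0.7550048828 V.
Error = V_in − V_code = 0.7547626 − (0.7550048828) = −242 µV.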